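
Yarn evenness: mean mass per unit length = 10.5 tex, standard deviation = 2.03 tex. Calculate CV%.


Formula: CV% = (standard deviation / mean) * 100
Step 1: Ratio = 2.03 / 10.5 = 0.193333
Step 2: CV% = 0.193333 * 100 = 19.3333% ≈ 19.3%

19.3%


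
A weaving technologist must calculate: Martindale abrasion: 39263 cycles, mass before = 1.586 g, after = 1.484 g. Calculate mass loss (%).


Formula: Mass loss% = ((m_before - m_after) / m_before) * 100
Step 1: Mass loss = 1.586 - 1.484 = 0.102 g
Step 2: Ratio = 0.102 / 1.586 = 0.0643127
Step 3: Mass loss% = 0.0643127 * 100 = 6.43127% ≈ 6.43%

6.43%


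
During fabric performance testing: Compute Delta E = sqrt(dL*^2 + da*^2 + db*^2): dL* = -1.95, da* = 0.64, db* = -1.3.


Formula: Delta E = sqrt(dL*^2 + da*^2 + db*^2)
Step 1: dL*^2 = (-1.95)^2 = 3.8025
Step 2: da*^2 = 0.64^2 = 0.4096
Step 3: db*^2 = (-1.3)^2 = 1.69
Step 4: Sum = 3.8025 + 0.4096 + 1.69 = 5.9021
Step 5: Delta E = sqrt(5.9021) = 2.43

2.43 Delta E


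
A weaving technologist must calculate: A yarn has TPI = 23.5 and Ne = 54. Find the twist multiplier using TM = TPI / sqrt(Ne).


Formula: TM = TPI / sqrt(Ne)
Step 1: sqrt(Ne) = sqrt(54) = 7.3485
Step 2: TM = 23.5 / 7.3485 = 3.20

3.20 TM


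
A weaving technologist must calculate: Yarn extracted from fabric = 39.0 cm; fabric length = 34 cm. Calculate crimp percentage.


Formula: Crimp% = ((L_yarn - L_fabric) / L_fabric) * 100
Step 1: Extension = 39.0 - 34 = 5.0 cm
Step 2: Crimp% = (5.0 / 34) * 100
Step 3: Crimp% = 0.147059 * 100 = 14.7059% ≈ 14.7%

14.7%


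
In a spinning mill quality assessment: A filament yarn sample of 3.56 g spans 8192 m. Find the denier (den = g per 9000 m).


Formula: den = (mass_g / length_m) * 9000
Substituting: den = (3.56 / 8192) * 9000
Intermediate: 3.56 / 8192 = 0.00043457 g/m
den = 0.00043457 * 9000 = 3.9 denier

3.9 denier


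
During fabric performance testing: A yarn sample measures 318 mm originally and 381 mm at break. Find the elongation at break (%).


Formula: Elongation (%) = ((L_break - L0) / L0) * 100
Step 1: Extension = 381 - 318 = 63 mm
Step 2: Elongation = (63 / 318) * 100
Step 3: Elongation = 0.198113 * 100 = 19.8113% ≈ 19.8%

19.8%


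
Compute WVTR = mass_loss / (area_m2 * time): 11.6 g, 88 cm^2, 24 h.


Formula: WVTR = mass_loss / (area * time)
Step 1: Convert area: 88 cm^2 = 0.0088 m^2
Step 2: WVTR = 11.6 g / (0.0088 m^2 * 24 h)
Step 3: WVTR = 11.6 / 0.2112 = 54.9 g/m^2/h

54.9 g/m^2/h


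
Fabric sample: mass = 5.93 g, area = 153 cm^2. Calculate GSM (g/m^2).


Formula: GSM = mass_g / area_m2
Step 1: Convert area: 153 cm^2 = 153 / 10000 = 0.0153 m^2
Step 2: GSM = 5.93 g / 0.0153 m^2 = 387.6 g/m^2

387.6 g/m^2


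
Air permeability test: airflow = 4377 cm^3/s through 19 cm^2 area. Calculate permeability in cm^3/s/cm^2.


Formula: Air Permeability = Airflow / Test Area
AP = 4377 cm^3/s / 19 cm^2
AP = 230.4 cm^3/s/cm^2

230.4 cm^3/s/cm^2


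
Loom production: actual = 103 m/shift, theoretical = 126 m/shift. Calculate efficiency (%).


Formula: Efficiency% = (Actual output / Theoretical output) * 100
Efficiency% = (103 / 126) * 100
Efficiency% = 0.81746 * 100 = 81.746% ≈ 81.7%

81.7%


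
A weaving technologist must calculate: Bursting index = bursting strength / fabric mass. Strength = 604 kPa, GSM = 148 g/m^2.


Formula: Bursting Index = Bursting Strength / Fabric GSM
BI = 604 kPa / 148 g/m^2
BI = 4.081 kPa/(g/m^2)

4.081 kPa/(g/m^2)


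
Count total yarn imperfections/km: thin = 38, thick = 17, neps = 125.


Formula: Total = thin places + thick places + neps
Total = 38 + 17 + 125
Total = 180 imperfections/km

180 imperfections/km


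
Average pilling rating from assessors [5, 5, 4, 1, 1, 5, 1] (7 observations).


Formula: Mean = sum / count
Sum = 5 + 5 + 4 + 1 + 1 + 5 + 1 = 22
Mean = 22 / 7 = 3.1

3.1


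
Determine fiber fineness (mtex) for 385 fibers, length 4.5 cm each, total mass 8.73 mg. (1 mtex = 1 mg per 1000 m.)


Formula: fineness (mtex) = mass (mg) / total length (km) = (mass_mg / total_length_m) * 1000
Step 1: Convert fiber length: 4.5 cm = 0.045 m
Step 2: Total fiber length = 385 * 0.045 = 17.325 m
Step 3: Linear density = 8.73 mg / 17.325 m = 0.5039 mg/m
Step 4: fineness = 0.5039 * 1000 = 503.9 mtex

503.9 mtex


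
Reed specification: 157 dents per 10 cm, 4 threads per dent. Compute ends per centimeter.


Formula: EPC = (dents per 10 cm * ends per dent) / 10
Step 1: Total ends per 10 cm = 157 * 4 = 628
Step 2: EPC = 628 / 10 = 62.8 ends/cm

62.8 ends/cm


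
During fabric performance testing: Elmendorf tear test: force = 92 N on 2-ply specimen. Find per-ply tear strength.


Formula: Per-ply strength = Total force / Number of plies
Per-ply = 92 N / 2
Per-ply = 46 N

46 N


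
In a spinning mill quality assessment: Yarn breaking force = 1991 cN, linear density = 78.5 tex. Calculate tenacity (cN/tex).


Formula: Tenacity = Breaking force / Linear density
Tenacity = 1991 cN / 78.5 tex
Tenacity = 25.36 cN/tex

25.36 cN/tex


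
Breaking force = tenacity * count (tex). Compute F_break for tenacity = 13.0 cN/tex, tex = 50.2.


Formula: Breaking force = Tenacity * Linear density
F = 13.0 cN/tex * 50.2 tex
F = 652.60 cN

652.60 cN


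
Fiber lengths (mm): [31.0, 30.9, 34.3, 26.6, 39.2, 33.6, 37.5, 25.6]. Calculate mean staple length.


Formula: Mean = sum of lengths / count
Sum = 31.0 + 30.9 + 34.3 + 26.6 + 39.2 + 33.6 + 37.5 + 25.6
Sum = 258.7 mm
Mean = 258.7 / 8 = 32.34 mm

32.34 mm


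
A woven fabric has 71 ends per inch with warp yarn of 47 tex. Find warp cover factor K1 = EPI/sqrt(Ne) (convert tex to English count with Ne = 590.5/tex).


Formula: K1 = EPI / sqrt(Ne), with Ne = 590.5 / tex_warp
Step 1: Ne = 590.5 / 47 = 12.564
Step 2: sqrt(Ne) = sqrt(12.564) = 3.5446
Step 3: K1 = 71 / 3.5446 = 20.0

20.0


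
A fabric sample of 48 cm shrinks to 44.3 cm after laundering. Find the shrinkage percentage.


Formula: Shrinkage% = ((L_before - L_after) / L_before) * 100
Step 1: Shrinkage = 48 - 44.3 = 3.7 cm
Step 2: Shrinkage% = (3.7 / 48) * 100
Step 3: Shrinkage% = 0.077083 * 100 = 7.7083% ≈ 7.7%

7.7%


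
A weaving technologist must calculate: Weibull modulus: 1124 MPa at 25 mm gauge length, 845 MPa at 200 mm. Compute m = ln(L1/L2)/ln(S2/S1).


Formula: m = ln(L1/L2) / ln(S2/S1)
Step 1: ln(L1/L2) = ln(25/200) = -2.07944
Step 2: S2/S1 = 845/1124 = 0.75178
Step 3: ln(S2/S1) = ln(0.75178) = -0.28531
Step 4: m = -2.07944 / -0.28531 = 7.29

7.29 (Weibull m)


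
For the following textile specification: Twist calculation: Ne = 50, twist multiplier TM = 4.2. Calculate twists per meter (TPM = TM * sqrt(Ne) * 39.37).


Formula: TPM = TM * sqrt(Ne) * 39.37
Step 1: sqrt(Ne) = sqrt(50) = 7.0711
Step 2: TM * sqrt(Ne) = 4.2 * 7.0711 = 29.6986
Step 3: TPM = 29.6986 * 39.37 = 1169 twists/m

1169 twists/m


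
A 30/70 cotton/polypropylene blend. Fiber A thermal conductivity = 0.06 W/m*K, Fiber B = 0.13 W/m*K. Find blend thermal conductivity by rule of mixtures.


Formula: Blend property = (fraction_A * property_A) + (fraction_B * property_B)
Step 1: Contribution A = 30/100 * 0.06 W/m*K = 0.018 W/m*K
Step 2: Contribution B = 70/100 * 0.13 W/m*K = 0.091 W/m*K
Step 3: Blend thermal conductivity = 0.018 + 0.091 = 0.109 W/m*K

0.109 W/m*K


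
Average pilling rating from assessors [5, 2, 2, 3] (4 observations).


Formula: Mean = sum / count
Sum = 5 + 2 + 2 + 3 = 12
Mean = 12 / 4 = 3.0

3.0


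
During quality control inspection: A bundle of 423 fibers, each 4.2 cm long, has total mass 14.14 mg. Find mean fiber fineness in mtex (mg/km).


Formula: fineness (mtex) = mass (mg) / total length (km) = (mass_mg / total_length_m) * 1000
Step 1: Convert fiber length: 4.2 cm = 0.042 m
Step 2: Total fiber length = 423 * 0.042 = 17.766 m
Step 3: Linear density = 14.14 mg / 17.766 m = 0.7959 mg/m
Step 4: fineness = 0.7959 * 1000 = 795.9 mtex

795.9 mtex


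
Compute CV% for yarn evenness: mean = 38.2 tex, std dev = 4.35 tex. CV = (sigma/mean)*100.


Formula: CV% = (standard deviation / mean) * 100
Step 1: Ratio = 4.35 / 38.2 = 0.113874
Step 2: CV% = 0.113874 * 100 = 11.3874% ≈ 11.4%

11.4%


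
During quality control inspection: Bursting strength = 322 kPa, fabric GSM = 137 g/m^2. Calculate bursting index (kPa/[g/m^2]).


Formula: Bursting Index = Bursting Strength / Fabric GSM
BI = 322 kPa / 137 g/m^2
BI = 2.350 kPa/(g/m^2)

2.350 kPa/(g/m^2)


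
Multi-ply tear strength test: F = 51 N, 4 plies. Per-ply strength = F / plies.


Formula: Per-ply strength = Total force / Number of plies
Per-ply = 51 N / 4
Per-ply = 12.75 N

12.75 N


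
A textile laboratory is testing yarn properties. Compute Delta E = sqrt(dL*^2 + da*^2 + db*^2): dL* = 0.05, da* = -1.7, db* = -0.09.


Formula: Delta E = sqrt(dL*^2 + da*^2 + db*^2)
Step 1: dL*^2 = 0.05^2 = 0.0025
Step 2: da*^2 = (-1.7)^2 = 2.89
Step 3: db*^2 = (-0.09)^2 = 0.0081
Step 4: Sum = 0.0025 + 2.89 + 0.0081 = 2.9006
Step 5: Delta E = sqrt(2.9006) = 1.7

1.7 Delta E


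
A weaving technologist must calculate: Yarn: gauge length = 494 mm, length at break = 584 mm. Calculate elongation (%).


Formula: Elongation (%) = ((L_break - L0) / L0) * 100
Step 1: Extension = 584 - 494 = 90 mm
Step 2: Elongation = (90 / 494) * 100
Step 3: Elongation = 0.182186 * 100 = 18.2186% ≈ 18.2%

18.2%


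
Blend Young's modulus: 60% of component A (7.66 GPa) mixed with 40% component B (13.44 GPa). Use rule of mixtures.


Formula: Blend property = (fraction_A * property_A) + (fraction_B * property_B)
Step 1: Contribution A = 60/100 * 7.66 GPa = 4.596 GPa
Step 2: Contribution B = 40/100 * 13.44 GPa = 5.376 GPa
Step 3: Blend Young's modulus = 4.596 + 5.376 = 9.972 GPa

9.972 GPa


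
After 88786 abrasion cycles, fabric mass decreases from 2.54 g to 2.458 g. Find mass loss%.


Formula: Mass loss% = ((m_before - m_after) / m_before) * 100
Step 1: Mass loss = 2.54 - 2.458 = 0.082 g
Step 2: Ratio = 0.082 / 2.54 = 0.0322835
Step 3: Mass loss% = 0.0322835 * 100 = 3.22835% ≈ 3.23%

3.23%


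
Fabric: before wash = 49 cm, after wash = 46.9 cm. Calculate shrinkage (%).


Formula: Shrinkage% = ((L_before - L_after) / L_before) * 100
Step 1: Shrinkage = 49 - 46.9 = 2.1 cm
Step 2: Shrinkage% = (2.1 / 49) * 100
Step 3: Shrinkage% = 0.042857 * 100 = 4.2857% ≈ 4.3%

4.3%


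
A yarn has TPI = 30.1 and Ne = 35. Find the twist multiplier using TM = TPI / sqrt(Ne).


Formula: TM = TPI / sqrt(Ne)
Step 1: sqrt(Ne) = sqrt(35) = 5.9161
Step 2: TM = 30.1 / 5.9161 = 5.09

5.09 TM


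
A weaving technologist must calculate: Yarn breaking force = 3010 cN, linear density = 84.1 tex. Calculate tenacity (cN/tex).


Formula: Tenacity = Breaking force / Linear density
Tenacity = 3010 cN / 84.1 tex
Tenacity = 35.79 cN/tex

35.79 cN/tex


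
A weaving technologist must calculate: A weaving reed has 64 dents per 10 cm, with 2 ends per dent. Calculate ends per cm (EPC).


Formula: EPC = (dents per 10 cm * ends per dent) / 10
Step 1: Total ends per 10 cm = 64 * 2 = 128
Step 2: EPC = 128 / 10 = 12.8 ends/cm

12.8 ends/cm


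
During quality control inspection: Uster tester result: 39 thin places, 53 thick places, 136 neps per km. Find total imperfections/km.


Formula: Total = thin places + thick places + neps
Total = 39 + 53 + 136
Total = 228 imperfections/km

228 imperfections/km


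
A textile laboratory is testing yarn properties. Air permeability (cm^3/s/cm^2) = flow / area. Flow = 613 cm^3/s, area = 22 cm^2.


Formula: Air Permeability = Airflow / Test Area
AP = 613 cm^3/s / 22 cm^2
AP = 27.9 cm^3/s/cm^2

27.9 cm^3/s/cm^2


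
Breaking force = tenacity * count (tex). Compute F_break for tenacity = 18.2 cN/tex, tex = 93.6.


Formula: Breaking force = Tenacity * Linear density
F = 18.2 cN/tex * 93.6 tex
F = 1703.52 cN

1703.52 cN


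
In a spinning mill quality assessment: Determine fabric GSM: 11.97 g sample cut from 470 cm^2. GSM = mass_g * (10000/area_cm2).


Formula: GSM = mass_g / area_m2
Step 1: Convert area: 470 cm^2 = 470 / 10000 = 0.047 m^2
Step 2: GSM = 11.97 g / 0.047 m^2 = 254.7 g/m^2

254.7 g/m^2


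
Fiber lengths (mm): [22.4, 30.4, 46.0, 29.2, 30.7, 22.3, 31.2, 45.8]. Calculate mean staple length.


Formula: Mean = sum of lengths / count
Sum = 22.4 + 30.4 + 46.0 + 29.2 + 30.7 + 22.3 + 31.2 + 45.8
Sum = 258.0 mm
Mean = 258.0 / 8 = 32.25 mm

32.25 mm


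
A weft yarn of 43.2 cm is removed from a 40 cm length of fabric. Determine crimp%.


Formula: Crimp% = ((L_yarn - L_fabric) / L_fabric) * 100
Step 1: Extension = 43.2 - 40 = 3.2 cm
Step 2: Crimp% = (3.2 / 40) * 100
Step 3: Crimp% = 0.08 * 100 = 8.0%

8.0%


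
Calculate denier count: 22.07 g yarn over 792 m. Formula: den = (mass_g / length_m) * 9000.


Formula: den = (mass_g / length_m) * 9000
Substituting: den = (22.07 / 792) * 9000
Intermediate: 22.07 / 792 = 0.02786616 g/m
den = 0.02786616 * 9000 = 250.8 denier

250.8 denier


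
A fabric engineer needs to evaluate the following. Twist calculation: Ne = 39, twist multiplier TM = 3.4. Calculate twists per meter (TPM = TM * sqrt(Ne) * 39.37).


Formula: TPM = TM * sqrt(Ne) * 39.37
Step 1: sqrt(Ne) = sqrt(39) = 6.245
Step 2: TM * sqrt(Ne) = 3.4 * 6.245 = 21.233
Step 3: TPM = 21.233 * 39.37 = 836 twists/m

836 twists/m


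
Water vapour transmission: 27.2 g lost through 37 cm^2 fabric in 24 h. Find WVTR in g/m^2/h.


Formula: WVTR = mass_loss / (area * time)
Step 1: Convert area: 37 cm^2 = 0.0037 m^2
Step 2: WVTR = 27.2 g / (0.0037 m^2 * 24 h)
Step 3: WVTR = 27.2 / 0.0888 = 306.3 g/m^2/h

306.3 g/m^2/h


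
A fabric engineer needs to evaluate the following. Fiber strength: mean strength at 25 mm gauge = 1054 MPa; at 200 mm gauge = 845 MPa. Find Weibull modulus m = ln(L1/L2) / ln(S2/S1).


Formula: m = ln(L1/L2) / ln(S2/S1)
Step 1: ln(L1/L2) = ln(25/200) = -2.07944
Step 2: S2/S1 = 845/1054 = 0.80171
Step 3: ln(S2/S1) = ln(0.80171) = -0.22101
Step 4: m = -2.07944 / -0.22101 = 9.41

9.41 (Weibull m)


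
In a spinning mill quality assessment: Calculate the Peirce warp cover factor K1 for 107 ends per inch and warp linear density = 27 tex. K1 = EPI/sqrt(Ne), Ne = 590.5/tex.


Formula: K1 = EPI / sqrt(Ne), with Ne = 590.5 / tex_warp
Step 1: Ne = 590.5 / 27 = 21.87
Step 2: sqrt(Ne) = sqrt(21.87) = 4.6765
Step 3: K1 = 107 / 4.6765 = 22.9

22.9


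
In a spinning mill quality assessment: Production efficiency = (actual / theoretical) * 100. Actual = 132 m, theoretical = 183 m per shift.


Formula: Efficiency% = (Actual output / Theoretical output) * 100
Efficiency% = (132 / 183) * 100
Efficiency% = 0.721311 * 100 = 72.1311% ≈ 72.1%

72.1%


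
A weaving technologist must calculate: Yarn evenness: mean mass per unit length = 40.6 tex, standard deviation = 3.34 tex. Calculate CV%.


Formula: CV% = (standard deviation / mean) * 100
Step 1: Ratio = 3.34 / 40.6 = 0.082266
Step 2: CV% = 0.082266 * 100 = 8.2266% ≈ 8.2%

8.2%


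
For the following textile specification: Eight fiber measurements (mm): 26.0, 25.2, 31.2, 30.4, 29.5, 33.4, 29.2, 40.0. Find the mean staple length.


Formula: Mean = sum of lengths / count
Sum = 26.0 + 25.2 + 31.2 + 30.4 + 29.5 + 33.4 + 29.2 + 40.0
Sum = 244.9 mm
Mean = 244.9 / 8 = 30.61 mm

30.61 mm


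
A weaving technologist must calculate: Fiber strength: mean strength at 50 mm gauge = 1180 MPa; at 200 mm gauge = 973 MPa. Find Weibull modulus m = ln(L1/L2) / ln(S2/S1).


Formula: m = ln(L1/L2) / ln(S2/S1)
Step 1: ln(L1/L2) = ln(50/200) = -1.38629
Step 2: S2/S1 = 973/1180 = 0.82458
Step 3: ln(S2/S1) = ln(0.82458) = -0.19288
Step 4: m = -1.38629 / -0.19288 = 7.19

7.19 (Weibull m)


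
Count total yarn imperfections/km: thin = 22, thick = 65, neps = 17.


Formula: Total = thin places + thick places + neps
Total = 22 + 65 + 17
Total = 104 imperfections/km

104 imperfections/km


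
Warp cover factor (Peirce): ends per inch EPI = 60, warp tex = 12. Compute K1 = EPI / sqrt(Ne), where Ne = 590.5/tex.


Formula: K1 = EPI / sqrt(Ne), with Ne = 590.5 / tex_warp
Step 1: Ne = 590.5 / 12 = 49.208
Step 2: sqrt(Ne) = sqrt(49.208) = 7.0148
Step 3: K1 = 60 / 7.0148 = 8.6

8.6


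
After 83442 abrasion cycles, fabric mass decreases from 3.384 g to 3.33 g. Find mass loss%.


Formula: Mass loss% = ((m_before - m_after) / m_before) * 100
Step 1: Mass loss = 3.384 - 3.33 = 0.054 g
Step 2: Ratio = 0.054 / 3.384 = 0.0159574
Step 3: Mass loss% = 0.0159574 * 100 = 1.59574% ≈ 1.60%

1.60%


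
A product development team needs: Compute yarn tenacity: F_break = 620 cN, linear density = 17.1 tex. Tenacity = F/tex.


Formula: Tenacity = Breaking force / Linear density
Tenacity = 620 cN / 17.1 tex
Tenacity = 36.26 cN/tex

36.26 cN/tex


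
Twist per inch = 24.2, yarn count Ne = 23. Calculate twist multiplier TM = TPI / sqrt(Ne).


Formula: TM = TPI / sqrt(Ne)
Step 1: sqrt(Ne) = sqrt(23) = 4.7958
Step 2: TM = 24.2 / 4.7958 = 5.05

5.05 TM


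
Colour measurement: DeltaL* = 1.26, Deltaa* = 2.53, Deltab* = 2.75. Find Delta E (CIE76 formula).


Formula: Delta E = sqrt(dL*^2 + da*^2 + db*^2)
Step 1: dL*^2 = 1.26^2 = 1.5876
Step 2: da*^2 = 2.53^2 = 6.4009
Step 3: db*^2 = 2.75^2 = 7.5625
Step 4: Sum = 1.5876 + 6.4009 + 7.5625 = 15.551
Step 5: Delta E = sqrt(15.551) = 3.94

3.94 Delta E


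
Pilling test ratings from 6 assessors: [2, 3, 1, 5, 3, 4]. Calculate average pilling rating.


Formula: Mean = sum / count
Sum = 2 + 3 + 1 + 5 + 3 + 4 = 18
Mean = 18 / 6 = 3.0

3.0


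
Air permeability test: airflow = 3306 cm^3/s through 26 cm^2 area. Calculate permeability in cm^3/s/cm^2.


Formula: Air Permeability = Airflow / Test Area
AP = 3306 cm^3/s / 26 cm^2
AP = 127.2 cm^3/s/cm^2

127.2 cm^3/s/cm^2


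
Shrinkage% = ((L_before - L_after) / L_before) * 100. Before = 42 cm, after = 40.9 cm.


Formula: Shrinkage% = ((L_before - L_after) / L_before) * 100
Step 1: Shrinkage = 42 - 40.9 = 1.1 cm
Step 2: Shrinkage% = (1.1 / 42) * 100
Step 3: Shrinkage% = 0.02619 * 100 = 2.619% ≈ 2.6%

2.6%


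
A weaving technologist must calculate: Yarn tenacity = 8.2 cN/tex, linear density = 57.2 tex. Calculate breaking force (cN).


Formula: Breaking force = Tenacity * Linear density
F = 8.2 cN/tex * 57.2 tex
F = 469.04 cN

469.04 cN


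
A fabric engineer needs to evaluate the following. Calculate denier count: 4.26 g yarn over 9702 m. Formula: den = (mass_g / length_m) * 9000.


Formula: den = (mass_g / length_m) * 9000
Substituting: den = (4.26 / 9702) * 9000
Intermediate: 4.26 / 9702 = 0.00043908 g/m
den = 0.00043908 * 9000 = 4.0 denier

4.0 denier


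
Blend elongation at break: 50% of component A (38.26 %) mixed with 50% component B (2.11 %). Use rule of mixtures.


Formula: Blend property = (fraction_A * property_A) + (fraction_B * property_B)
Step 1: Contribution A = 50/100 * 38.26 % = 19.13 %
Step 2: Contribution B = 50/100 * 2.11 % = 1.055 %
Step 3: Blend elongation at break = 19.13 + 1.055 = 20.185 %

20.185 %


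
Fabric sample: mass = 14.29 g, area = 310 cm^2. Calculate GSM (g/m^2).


Formula: GSM = mass_g / area_m2
Step 1: Convert area: 310 cm^2 = 310 / 10000 = 0.031 m^2
Step 2: GSM = 14.29 g / 0.031 m^2 = 461.0 g/m^2

461.0 g/m^2


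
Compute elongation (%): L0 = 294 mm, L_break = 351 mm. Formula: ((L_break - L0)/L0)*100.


Formula: Elongation (%) = ((L_break - L0) / L0) * 100
Step 1: Extension = 351 - 294 = 57 mm
Step 2: Elongation = (57 / 294) * 100
Step 3: Elongation = 0.193878 * 100 = 19.3878% ≈ 19.4%

19.4%


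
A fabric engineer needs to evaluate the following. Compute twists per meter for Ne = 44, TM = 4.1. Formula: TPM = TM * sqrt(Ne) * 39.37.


Formula: TPM = TM * sqrt(Ne) * 39.37
Step 1: sqrt(Ne) = sqrt(44) = 6.6332
Step 2: TM * sqrt(Ne) = 4.1 * 6.6332 = 27.1961
Step 3: TPM = 27.1961 * 39.37 = 1071 twists/m

1071 twists/m


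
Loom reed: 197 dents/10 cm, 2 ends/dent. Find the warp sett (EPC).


Formula: EPC = (dents per 10 cm * ends per dent) / 10
Step 1: Total ends per 10 cm = 197 * 2 = 394
Step 2: EPC = 394 / 10 = 39.4 ends/cm

39.4 ends/cm


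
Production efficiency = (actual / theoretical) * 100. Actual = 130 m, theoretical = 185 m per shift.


Formula: Efficiency% = (Actual output / Theoretical output) * 100
Efficiency% = (130 / 185) * 100
Efficiency% = 0.702703 * 100 = 70.2703% ≈ 70.3%

70.3%


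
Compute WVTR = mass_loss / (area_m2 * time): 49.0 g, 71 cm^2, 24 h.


Formula: WVTR = mass_loss / (area * time)
Step 1: Convert area: 71 cm^2 = 0.0071 m^2
Step 2: WVTR = 49.0 g / (0.0071 m^2 * 24 h)
Step 3: WVTR = 49.0 / 0.1704 = 287.6 g/m^2/h

287.6 g/m^2/h


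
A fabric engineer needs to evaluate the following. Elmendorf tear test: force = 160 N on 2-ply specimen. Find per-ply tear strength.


Formula: Per-ply strength = Total force / Number of plies
Per-ply = 160 N / 2
Per-ply = 80 N

80 N


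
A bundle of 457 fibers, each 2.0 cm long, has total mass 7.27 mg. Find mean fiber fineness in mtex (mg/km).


Formula: fineness (mtex) = mass (mg) / total length (km) = (mass_mg / total_length_m) * 1000
Step 1: Convert fiber length: 2.0 cm = 0.02 m
Step 2: Total fiber length = 457 * 0.02 = 9.14 m
Step 3: Linear density = 7.27 mg / 9.14 m = 0.7954 mg/m
Step 4: fineness = 0.7954 * 1000 = 795.4 mtex

795.4 mtex


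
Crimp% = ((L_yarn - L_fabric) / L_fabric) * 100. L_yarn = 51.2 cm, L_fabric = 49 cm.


Formula: Crimp% = ((L_yarn - L_fabric) / L_fabric) * 100
Step 1: Extension = 51.2 - 49 = 2.2 cm
Step 2: Crimp% = (2.2 / 49) * 100
Step 3: Crimp% = 0.044898 * 100 = 4.4898% ≈ 4.5%

4.5%


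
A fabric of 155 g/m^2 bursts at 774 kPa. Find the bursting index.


Formula: Bursting Index = Bursting Strength / Fabric GSM
BI = 774 kPa / 155 g/m^2
BI = 4.994 kPa/(g/m^2)

4.994 kPa/(g/m^2)


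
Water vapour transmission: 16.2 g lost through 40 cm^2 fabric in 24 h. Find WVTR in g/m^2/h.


Formula: WVTR = mass_loss / (area * time)
Step 1: Convert area: 40 cm^2 = 0.004 m^2
Step 2: WVTR = 16.2 g / (0.004 m^2 * 24 h)
Step 3: WVTR = 16.2 / 0.096 = 168.8 g/m^2/h

168.8 g/m^2/h


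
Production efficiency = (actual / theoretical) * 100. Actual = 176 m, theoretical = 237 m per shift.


Formula: Efficiency% = (Actual output / Theoretical output) * 100
Efficiency% = (176 / 237) * 100
Efficiency% = 0.742616 * 100 = 74.2616% ≈ 74.3%

74.3%


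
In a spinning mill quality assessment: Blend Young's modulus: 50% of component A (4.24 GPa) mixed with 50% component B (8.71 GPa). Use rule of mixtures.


Formula: Blend property = (fraction_A * property_A) + (fraction_B * property_B)
Step 1: Contribution A = 50/100 * 4.24 GPa = 2.12 GPa
Step 2: Contribution B = 50/100 * 8.71 GPa = 4.355 GPa
Step 3: Blend Young's modulus = 2.12 + 4.355 = 6.475 GPa

6.475 GPa


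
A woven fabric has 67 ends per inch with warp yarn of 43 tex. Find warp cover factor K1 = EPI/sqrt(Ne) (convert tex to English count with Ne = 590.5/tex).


Formula: K1 = EPI / sqrt(Ne), with Ne = 590.5 / tex_warp
Step 1: Ne = 590.5 / 43 = 13.733
Step 2: sqrt(Ne) = sqrt(13.733) = 3.7058
Step 3: K1 = 67 / 3.7058 = 18.1

18.1


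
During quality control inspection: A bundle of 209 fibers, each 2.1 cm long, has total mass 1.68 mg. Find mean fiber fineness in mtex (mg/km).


Formula: fineness (mtex) = mass (mg) / total length (km) = (mass_mg / total_length_m) * 1000
Step 1: Convert fiber length: 2.1 cm = 0.021 m
Step 2: Total fiber length = 209 * 0.021 = 4.389 m
Step 3: Linear density = 1.68 mg / 4.389 m = 0.3828 mg/m
Step 4: fineness = 0.3828 * 1000 = 382.8 mtex

382.8 mtex


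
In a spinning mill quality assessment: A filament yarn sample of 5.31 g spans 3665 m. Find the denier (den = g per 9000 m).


Formula: den = (mass_g / length_m) * 9000
Substituting: den = (5.31 / 3665) * 9000
Intermediate: 5.31 / 3665 = 0.00144884 g/m
den = 0.00144884 * 9000 = 13.0 denier

13.0 denier


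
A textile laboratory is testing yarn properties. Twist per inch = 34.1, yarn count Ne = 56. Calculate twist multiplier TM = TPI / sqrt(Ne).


Formula: TM = TPI / sqrt(Ne)
Step 1: sqrt(Ne) = sqrt(56) = 7.4833
Step 2: TM = 34.1 / 7.4833 = 4.56

4.56 TM


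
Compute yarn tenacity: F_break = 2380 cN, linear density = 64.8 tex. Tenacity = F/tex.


Formula: Tenacity = Breaking force / Linear density
Tenacity = 2380 cN / 64.8 tex
Tenacity = 36.73 cN/tex

36.73 cN/tex


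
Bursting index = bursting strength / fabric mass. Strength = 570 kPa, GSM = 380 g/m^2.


Formula: Bursting Index = Bursting Strength / Fabric GSM
BI = 570 kPa / 380 g/m^2
BI = 1.500 kPa/(g/m^2)

1.500 kPa/(g/m^2)


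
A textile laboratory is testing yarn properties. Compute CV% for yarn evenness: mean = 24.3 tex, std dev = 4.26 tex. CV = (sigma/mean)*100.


Formula: CV% = (standard deviation / mean) * 100
Step 1: Ratio = 4.26 / 24.3 = 0.175309
Step 2: CV% = 0.175309 * 100 = 17.5309% ≈ 17.5%

17.5%


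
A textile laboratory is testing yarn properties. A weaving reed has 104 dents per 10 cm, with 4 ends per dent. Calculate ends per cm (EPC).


Formula: EPC = (dents per 10 cm * ends per dent) / 10
Step 1: Total ends per 10 cm = 104 * 4 = 416
Step 2: EPC = 416 / 10 = 41.6 ends/cm

41.6 ends/cm


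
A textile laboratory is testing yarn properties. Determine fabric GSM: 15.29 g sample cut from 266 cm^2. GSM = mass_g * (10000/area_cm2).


Formula: GSM = mass_g / area_m2
Step 1: Convert area: 266 cm^2 = 266 / 10000 = 0.0266 m^2
Step 2: GSM = 15.29 g / 0.0266 m^2 = 574.8 g/m^2

574.8 g/m^2


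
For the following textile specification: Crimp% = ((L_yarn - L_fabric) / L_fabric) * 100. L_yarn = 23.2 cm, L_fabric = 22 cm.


Formula: Crimp% = ((L_yarn - L_fabric) / L_fabric) * 100
Step 1: Extension = 23.2 - 22 = 1.2 cm
Step 2: Crimp% = (1.2 / 22) * 100
Step 3: Crimp% = 0.054545 * 100 = 5.4545% ≈ 5.5%

5.5%


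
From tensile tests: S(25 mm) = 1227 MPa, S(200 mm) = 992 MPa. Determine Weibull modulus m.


Formula: m = ln(L1/L2) / ln(S2/S1)
Step 1: ln(L1/L2) = ln(25/200) = -2.07944
Step 2: S2/S1 = 992/1227 = 0.80848
Step 3: ln(S2/S1) = ln(0.80848) = -0.21260
Step 4: m = -2.07944 / -0.21260 = 9.78

9.78 (Weibull m)


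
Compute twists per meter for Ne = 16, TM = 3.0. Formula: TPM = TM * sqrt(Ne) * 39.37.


Formula: TPM = TM * sqrt(Ne) * 39.37
Step 1: sqrt(Ne) = sqrt(16) = 4
Step 2: TM * sqrt(Ne) = 3.0 * 4 = 12
Step 3: TPM = 12 * 39.37 = 472 twists/m

472 twists/m


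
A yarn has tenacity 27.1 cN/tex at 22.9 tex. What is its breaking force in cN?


Formula: Breaking force = Tenacity * Linear density
F = 27.1 cN/tex * 22.9 tex
F = 620.59 cN

620.59 cN


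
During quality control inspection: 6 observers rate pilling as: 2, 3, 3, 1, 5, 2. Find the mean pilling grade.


Formula: Mean = sum / count
Sum = 2 + 3 + 3 + 1 + 5 + 2 = 16
Mean = 16 / 6 = 2.7

2.7


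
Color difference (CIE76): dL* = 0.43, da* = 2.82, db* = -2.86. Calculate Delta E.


Formula: Delta E = sqrt(dL*^2 + da*^2 + db*^2)
Step 1: dL*^2 = 0.43^2 = 0.1849
Step 2: da*^2 = 2.82^2 = 7.9524
Step 3: db*^2 = (-2.86)^2 = 8.1796
Step 4: Sum = 0.1849 + 7.9524 + 8.1796 = 16.3169
Step 5: Delta E = sqrt(16.3169) = 4.04

4.04 Delta E


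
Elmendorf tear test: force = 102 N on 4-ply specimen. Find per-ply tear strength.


Formula: Per-ply strength = Total force / Number of plies
Per-ply = 102 N / 4
Per-ply = 25.5 N

25.5 N


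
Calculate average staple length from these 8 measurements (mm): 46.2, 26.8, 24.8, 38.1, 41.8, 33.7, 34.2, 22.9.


Formula: Mean = sum of lengths / count
Sum = 46.2 + 26.8 + 24.8 + 38.1 + 41.8 + 33.7 + 34.2 + 22.9
Sum = 268.5 mm
Mean = 268.5 / 8 = 33.56 mm

33.56 mm


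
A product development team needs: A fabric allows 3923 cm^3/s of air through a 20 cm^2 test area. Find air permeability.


Formula: Air Permeability = Airflow / Test Area
AP = 3923 cm^3/s / 20 cm^2
AP = 196.2 cm^3/s/cm^2

196.2 cm^3/s/cm^2


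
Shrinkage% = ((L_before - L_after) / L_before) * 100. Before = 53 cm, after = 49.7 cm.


Formula: Shrinkage% = ((L_before - L_after) / L_before) * 100
Step 1: Shrinkage = 53 - 49.7 = 3.3 cm
Step 2: Shrinkage% = (3.3 / 53) * 100
Step 3: Shrinkage% = 0.062264 * 100 = 6.2264% ≈ 6.2%

6.2%


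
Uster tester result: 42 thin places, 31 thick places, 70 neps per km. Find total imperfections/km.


Formula: Total = thin places + thick places + neps
Total = 42 + 31 + 70
Total = 143 imperfections/km

143 imperfections/km


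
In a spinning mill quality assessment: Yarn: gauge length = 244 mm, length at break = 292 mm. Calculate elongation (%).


Formula: Elongation (%) = ((L_break - L0) / L0) * 100
Step 1: Extension = 292 - 244 = 48 mm
Step 2: Elongation = (48 / 244) * 100
Step 3: Elongation = 0.196721 * 100 = 19.6721% ≈ 19.7%

19.7%


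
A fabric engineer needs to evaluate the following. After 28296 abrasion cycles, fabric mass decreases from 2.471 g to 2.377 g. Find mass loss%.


Formula: Mass loss% = ((m_before - m_after) / m_before) * 100
Step 1: Mass loss = 2.471 - 2.377 = 0.094 g
Step 2: Ratio = 0.094 / 2.471 = 0.0380413
Step 3: Mass loss% = 0.0380413 * 100 = 3.80413% ≈ 3.80%

3.80%


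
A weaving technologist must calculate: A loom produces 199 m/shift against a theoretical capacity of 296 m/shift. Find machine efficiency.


Formula: Efficiency% = (Actual output / Theoretical output) * 100
Efficiency% = (199 / 296) * 100
Efficiency% = 0.672297 * 100 = 67.2297% ≈ 67.2%

67.2%


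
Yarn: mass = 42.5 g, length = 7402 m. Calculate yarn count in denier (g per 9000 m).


Formula: den = (mass_g / length_m) * 9000
Substituting: den = (42.5 / 7402) * 9000
Intermediate: 42.5 / 7402 = 0.00574169 g/m
den = 0.00574169 * 9000 = 51.7 denier

51.7 denier


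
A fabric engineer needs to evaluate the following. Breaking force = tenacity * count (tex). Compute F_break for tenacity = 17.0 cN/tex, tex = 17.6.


Formula: Breaking force = Tenacity * Linear density
F = 17.0 cN/tex * 17.6 tex
F = 299.20 cN

299.20 cN


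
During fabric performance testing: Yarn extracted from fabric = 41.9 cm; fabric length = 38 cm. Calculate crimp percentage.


Formula: Crimp% = ((L_yarn - L_fabric) / L_fabric) * 100
Step 1: Extension = 41.9 - 38 = 3.9 cm
Step 2: Crimp% = (3.9 / 38) * 100
Step 3: Crimp% = 0.102632 * 100 = 10.2632% ≈ 10.3%

10.3%


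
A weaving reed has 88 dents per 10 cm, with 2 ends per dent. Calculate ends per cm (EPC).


Formula: EPC = (dents per 10 cm * ends per dent) / 10
Step 1: Total ends per 10 cm = 88 * 2 = 176
Step 2: EPC = 176 / 10 = 17.6 ends/cm

17.6 ends/cm


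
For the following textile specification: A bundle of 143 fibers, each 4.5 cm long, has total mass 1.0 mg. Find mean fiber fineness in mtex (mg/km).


Formula: fineness (mtex) = mass (mg) / total length (km) = (mass_mg / total_length_m) * 1000
Step 1: Convert fiber length: 4.5 cm = 0.045 m
Step 2: Total fiber length = 143 * 0.045 = 6.435 m
Step 3: Linear density = 1.0 mg / 6.435 m = 0.1554 mg/m
Step 4: fineness = 0.1554 * 1000 = 155.4 mtex

155.4 mtex


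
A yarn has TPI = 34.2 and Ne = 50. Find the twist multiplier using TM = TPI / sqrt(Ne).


Formula: TM = TPI / sqrt(Ne)
Step 1: sqrt(Ne) = sqrt(50) = 7.0711
Step 2: TM = 34.2 / 7.0711 = 4.84

4.84 TM


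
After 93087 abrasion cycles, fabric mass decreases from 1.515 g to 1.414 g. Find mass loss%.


Formula: Mass loss% = ((m_before - m_after) / m_before) * 100
Step 1: Mass loss = 1.515 - 1.414 = 0.101 g
Step 2: Ratio = 0.101 / 1.515 = 0.0666667
Step 3: Mass loss% = 0.0666667 * 100 = 6.66667% ≈ 6.67%

6.67%


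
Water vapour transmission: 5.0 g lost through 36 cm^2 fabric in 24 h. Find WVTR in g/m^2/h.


Formula: WVTR = mass_loss / (area * time)
Step 1: Convert area: 36 cm^2 = 0.0036 m^2
Step 2: WVTR = 5.0 g / (0.0036 m^2 * 24 h)
Step 3: WVTR = 5.0 / 0.0864 = 57.9 g/m^2/h

57.9 g/m^2/h


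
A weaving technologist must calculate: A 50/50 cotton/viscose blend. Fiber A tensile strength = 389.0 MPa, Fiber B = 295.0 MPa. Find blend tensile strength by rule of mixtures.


Formula: Blend property = (fraction_A * property_A) + (fraction_B * property_B)
Step 1: Contribution A = 50/100 * 389.0 MPa = 194.5 MPa
Step 2: Contribution B = 50/100 * 295.0 MPa = 147.5 MPa
Step 3: Blend tensile strength = 194.5 + 147.5 = 342.0 MPa

342.0 MPa


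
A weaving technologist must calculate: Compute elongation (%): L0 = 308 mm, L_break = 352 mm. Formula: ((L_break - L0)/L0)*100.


Formula: Elongation (%) = ((L_break - L0) / L0) * 100
Step 1: Extension = 352 - 308 = 44 mm
Step 2: Elongation = (44 / 308) * 100
Step 3: Elongation = 0.142857 * 100 = 14.2857% ≈ 14.3%

14.3%


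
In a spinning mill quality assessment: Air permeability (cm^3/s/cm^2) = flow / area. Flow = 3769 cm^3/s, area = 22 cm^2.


Formula: Air Permeability = Airflow / Test Area
AP = 3769 cm^3/s / 22 cm^2
AP = 171.3 cm^3/s/cm^2

171.3 cm^3/s/cm^2


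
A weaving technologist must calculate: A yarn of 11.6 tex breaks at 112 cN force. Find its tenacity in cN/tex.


Formula: Tenacity = Breaking force / Linear density
Tenacity = 112 cN / 11.6 tex
Tenacity = 9.66 cN/tex

9.66 cN/tex


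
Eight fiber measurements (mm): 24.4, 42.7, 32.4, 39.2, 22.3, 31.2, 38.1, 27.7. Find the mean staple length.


Formula: Mean = sum of lengths / count
Sum = 24.4 + 42.7 + 32.4 + 39.2 + 22.3 + 31.2 + 38.1 + 27.7
Sum = 258.0 mm
Mean = 258.0 / 8 = 32.25 mm

32.25 mm


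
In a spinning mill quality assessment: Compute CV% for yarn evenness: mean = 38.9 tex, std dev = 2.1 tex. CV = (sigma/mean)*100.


Formula: CV% = (standard deviation / mean) * 100
Step 1: Ratio = 2.1 / 38.9 = 0.053985
Step 2: CV% = 0.053985 * 100 = 5.3985% ≈ 5.4%

5.4%


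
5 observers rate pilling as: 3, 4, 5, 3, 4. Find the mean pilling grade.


Formula: Mean = sum / count
Sum = 3 + 4 + 5 + 3 + 4 = 19
Mean = 19 / 5 = 3.8

3.8


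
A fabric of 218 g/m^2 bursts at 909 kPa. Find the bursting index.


Formula: Bursting Index = Bursting Strength / Fabric GSM
BI = 909 kPa / 218 g/m^2
BI = 4.170 kPa/(g/m^2)

4.170 kPa/(g/m^2)


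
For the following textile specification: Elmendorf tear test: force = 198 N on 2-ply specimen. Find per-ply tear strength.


Formula: Per-ply strength = Total force / Number of plies
Per-ply = 198 N / 2
Per-ply = 99 N

99 N


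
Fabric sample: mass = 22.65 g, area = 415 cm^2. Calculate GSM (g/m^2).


Formula: GSM = mass_g / area_m2
Step 1: Convert area: 415 cm^2 = 415 / 10000 = 0.0415 m^2
Step 2: GSM = 22.65 g / 0.0415 m^2 = 545.8 g/m^2

545.8 g/m^2


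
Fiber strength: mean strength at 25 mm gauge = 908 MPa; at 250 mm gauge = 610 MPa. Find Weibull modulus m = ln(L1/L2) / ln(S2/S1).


Formula: m = ln(L1/L2) / ln(S2/S1)
Step 1: ln(L1/L2) = ln(25/250) = -2.30259
Step 2: S2/S1 = 610/908 = 0.67181
Step 3: ln(S2/S1) = ln(0.67181) = -0.39778
Step 4: m = -2.30259 / -0.39778 = 5.79

5.79 (Weibull m)


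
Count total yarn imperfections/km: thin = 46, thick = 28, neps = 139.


Formula: Total = thin places + thick places + neps
Total = 46 + 28 + 139
Total = 213 imperfections/km

213 imperfections/km


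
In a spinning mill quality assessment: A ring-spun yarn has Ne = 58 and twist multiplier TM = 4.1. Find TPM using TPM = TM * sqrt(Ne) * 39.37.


Formula: TPM = TM * sqrt(Ne) * 39.37
Step 1: sqrt(Ne) = sqrt(58) = 7.6158
Step 2: TM * sqrt(Ne) = 4.1 * 7.6158 = 31.2248
Step 3: TPM = 31.2248 * 39.37 = 1229 twists/m

1229 twists/m


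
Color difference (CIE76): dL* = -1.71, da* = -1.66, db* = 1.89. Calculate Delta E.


Formula: Delta E = sqrt(dL*^2 + da*^2 + db*^2)
Step 1: dL*^2 = (-1.71)^2 = 2.9241
Step 2: da*^2 = (-1.66)^2 = 2.7556
Step 3: db*^2 = 1.89^2 = 3.5721
Step 4: Sum = 2.9241 + 2.7556 + 3.5721 = 9.2518
Step 5: Delta E = sqrt(9.2518) = 3.04

3.04 Delta E


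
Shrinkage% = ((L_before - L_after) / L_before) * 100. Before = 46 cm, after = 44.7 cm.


Formula: Shrinkage% = ((L_before - L_after) / L_before) * 100
Step 1: Shrinkage = 46 - 44.7 = 1.3 cm
Step 2: Shrinkage% = (1.3 / 46) * 100
Step 3: Shrinkage% = 0.028261 * 100 = 2.8261% ≈ 2.8%

2.8%


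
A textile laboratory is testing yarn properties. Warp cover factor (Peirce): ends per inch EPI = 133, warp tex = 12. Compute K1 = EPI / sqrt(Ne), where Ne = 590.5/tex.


Formula: K1 = EPI / sqrt(Ne), with Ne = 590.5 / tex_warp
Step 1: Ne = 590.5 / 12 = 49.208
Step 2: sqrt(Ne) = sqrt(49.208) = 7.0148
Step 3: K1 = 133 / 7.0148 = 19.0

19.0


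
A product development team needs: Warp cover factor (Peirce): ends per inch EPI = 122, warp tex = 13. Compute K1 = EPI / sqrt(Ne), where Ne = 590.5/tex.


Formula: K1 = EPI / sqrt(Ne), with Ne = 590.5 / tex_warp
Step 1: Ne = 590.5 / 13 = 45.423
Step 2: sqrt(Ne) = sqrt(45.423) = 6.7397
Step 3: K1 = 122 / 6.7397 = 18.1

18.1


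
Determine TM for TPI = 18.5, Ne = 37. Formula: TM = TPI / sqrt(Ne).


Formula: TM = TPI / sqrt(Ne)
Step 1: sqrt(Ne) = sqrt(37) = 6.0828
Step 2: TM = 18.5 / 6.0828 = 3.04

3.04 TM


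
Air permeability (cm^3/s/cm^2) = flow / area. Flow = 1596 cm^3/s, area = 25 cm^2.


Formula: Air Permeability = Airflow / Test Area
AP = 1596 cm^3/s / 25 cm^2
AP = 63.8 cm^3/s/cm^2

63.8 cm^3/s/cm^2


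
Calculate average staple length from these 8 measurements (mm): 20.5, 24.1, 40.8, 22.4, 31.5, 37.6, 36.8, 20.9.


Formula: Mean = sum of lengths / count
Sum = 20.5 + 24.1 + 40.8 + 22.4 + 31.5 + 37.6 + 36.8 + 20.9
Sum = 234.6 mm
Mean = 234.6 / 8 = 29.33 mm

29.33 mm


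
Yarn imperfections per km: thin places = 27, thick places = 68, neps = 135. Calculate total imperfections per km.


Formula: Total = thin places + thick places + neps
Total = 27 + 68 + 135
Total = 230 imperfections/km

230 imperfections/km


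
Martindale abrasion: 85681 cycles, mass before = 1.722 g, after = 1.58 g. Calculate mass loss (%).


Formula: Mass loss% = ((m_before - m_after) / m_before) * 100
Step 1: Mass loss = 1.722 - 1.58 = 0.142 g
Step 2: Ratio = 0.142 / 1.722 = 0.0824623
Step 3: Mass loss% = 0.0824623 * 100 = 8.24623% ≈ 8.25%

8.25%


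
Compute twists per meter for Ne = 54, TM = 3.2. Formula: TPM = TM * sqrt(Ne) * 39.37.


Formula: TPM = TM * sqrt(Ne) * 39.37
Step 1: sqrt(Ne) = sqrt(54) = 7.3485
Step 2: TM * sqrt(Ne) = 3.2 * 7.3485 = 23.5152
Step 3: TPM = 23.5152 * 39.37 = 926 twists/m

926 twists/m


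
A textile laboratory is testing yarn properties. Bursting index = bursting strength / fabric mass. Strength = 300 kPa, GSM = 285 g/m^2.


Formula: Bursting Index = Bursting Strength / Fabric GSM
BI = 300 kPa / 285 g/m^2
BI = 1.053 kPa/(g/m^2)

1.053 kPa/(g/m^2)


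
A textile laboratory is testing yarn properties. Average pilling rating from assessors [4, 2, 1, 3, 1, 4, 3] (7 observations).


Formula: Mean = sum / count
Sum = 4 + 2 + 1 + 3 + 1 + 4 + 3 = 18
Mean = 18 / 7 = 2.6

2.6


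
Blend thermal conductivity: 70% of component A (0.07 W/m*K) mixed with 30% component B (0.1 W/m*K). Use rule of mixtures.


Formula: Blend property = (fraction_A * property_A) + (fraction_B * property_B)
Step 1: Contribution A = 70/100 * 0.07 W/m*K = 0.049 W/m*K
Step 2: Contribution B = 30/100 * 0.1 W/m*K = 0.03 W/m*K
Step 3: Blend thermal conductivity = 0.049 + 0.03 = 0.079 W/m*K

0.079 W/m*K


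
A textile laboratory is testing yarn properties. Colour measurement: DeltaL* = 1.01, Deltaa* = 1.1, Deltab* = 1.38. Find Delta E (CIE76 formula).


Formula: Delta E = sqrt(dL*^2 + da*^2 + db*^2)
Step 1: dL*^2 = 1.01^2 = 1.0201
Step 2: da*^2 = 1.1^2 = 1.21
Step 3: db*^2 = 1.38^2 = 1.9044
Step 4: Sum = 1.0201 + 1.21 + 1.9044 = 4.1345
Step 5: Delta E = sqrt(4.1345) = 2.03

2.03 Delta E


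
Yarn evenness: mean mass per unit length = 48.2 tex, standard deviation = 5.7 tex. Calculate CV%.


Formula: CV% = (standard deviation / mean) * 100
Step 1: Ratio = 5.7 / 48.2 = 0.118257
Step 2: CV% = 0.118257 * 100 = 11.8257% ≈ 11.8%

11.8%


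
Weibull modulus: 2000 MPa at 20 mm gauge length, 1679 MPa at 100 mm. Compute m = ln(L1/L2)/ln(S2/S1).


Formula: m = ln(L1/L2) / ln(S2/S1)
Step 1: ln(L1/L2) = ln(20/100) = -1.60944
Step 2: S2/S1 = 1679/2000 = 0.8395
Step 3: ln(S2/S1) = ln(0.8395) = -0.17495
Step 4: m = -1.60944 / -0.17495 = 9.20

9.20 (Weibull m)
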